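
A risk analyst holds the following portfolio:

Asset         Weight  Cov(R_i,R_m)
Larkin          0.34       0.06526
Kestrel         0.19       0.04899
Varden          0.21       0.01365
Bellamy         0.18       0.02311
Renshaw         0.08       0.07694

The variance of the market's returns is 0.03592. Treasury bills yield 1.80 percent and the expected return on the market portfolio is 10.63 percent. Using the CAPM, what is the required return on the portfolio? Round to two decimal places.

12.78%

β_Larkin = 0.06526 / 0.03592 = 1.8168
β_Kestrel = 0.04899 / 0.03592 = 1.3639
β_Varden = 0.01365 / 0.03592 = 0.3800
β_Bellamy = 0.02311 / 0.03592 = 0.6434
β_Renshaw = 0.07694 / 0.03592 = 2.1420
β_P = Σ w_i β_i = 0.34×1.8168 + 0.19×1.3639 + 0.21×0.3800 + 0.18×0.6434 + 0.08×2.1420 = 1.2438
MRP = 10.63% − 1.80% = 8.83%
E(R_P) = R_f + β_P × MRP = 1.80% + 1.2438 × 8.83% = 12.78%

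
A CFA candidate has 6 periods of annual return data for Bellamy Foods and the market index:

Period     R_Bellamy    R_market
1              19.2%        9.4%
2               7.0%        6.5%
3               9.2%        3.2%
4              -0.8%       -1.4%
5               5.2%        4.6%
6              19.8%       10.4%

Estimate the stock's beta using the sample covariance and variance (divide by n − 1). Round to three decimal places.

Mean R_i = (19.2 + 7.0 + 9.2 − 0.8 + 5.2 + 19.8) / 6 = 9.9333%
Mean R_m = (9.4 + 6.5 + 3.2 − 1.4 + 4.6 + 10.4) / 6 = 5.4500%
Σ(R_i − R̄_i)(R_m − R̄_m) = 161.5600  ⇒  Cov = 161.5600 / 5 = 32.3120
Σ(R_m − R̄_m)² = 93.9150  ⇒  Var(R_m) = 93.9150 / 5 = 18.7830
β = Cov / Var(R_m) = 32.3120 / 18.7830 = 1.7203

1.720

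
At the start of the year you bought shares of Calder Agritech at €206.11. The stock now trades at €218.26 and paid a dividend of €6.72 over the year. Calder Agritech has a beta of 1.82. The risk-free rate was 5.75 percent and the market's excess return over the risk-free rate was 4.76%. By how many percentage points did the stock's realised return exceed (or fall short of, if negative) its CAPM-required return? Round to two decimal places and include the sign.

Realised HPR = (P1 + D1 − P0) / P0 = (218.26 + 6.72 − 206.11) / 206.11 = 18.87 / 206.11 = 9.1553%
CAPM required = R_f + β·MRP = 5.75% + 1.82 × 4.76% = 14.4132%
α = realised − required = 9.1553% − 14.4132% = -5.26%

-5.26%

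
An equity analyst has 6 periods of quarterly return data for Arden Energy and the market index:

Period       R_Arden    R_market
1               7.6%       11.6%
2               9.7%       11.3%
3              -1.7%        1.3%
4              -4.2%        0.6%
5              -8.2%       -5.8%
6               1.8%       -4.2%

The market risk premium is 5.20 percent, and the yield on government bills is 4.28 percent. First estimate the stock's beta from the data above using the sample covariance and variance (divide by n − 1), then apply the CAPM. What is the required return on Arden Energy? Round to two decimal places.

8.39%

Mean R_i = (7.6 + 9.7 − 1.7 − 4.2 − 8.2 + 1.8) / 6 = 0.8333%
Mean R_m = (11.6 + 11.3 + 1.3 + 0.6 − 5.8 − 4.2) / 6 = 2.4667%
Σ(R_i − R̄_i)(R_m − R̄_m) = 220.7067  ⇒  Cov = 220.7067 / 5 = 44.1413
Σ(R_m − R̄_m)² = 279.0733  ⇒  Var(R_m) = 279.0733 / 5 = 55.8147
β = Cov / Var(R_m) = 44.1413 / 55.8147 = 0.7909
E(R) = R_f + β × MRP = 4.28% + 0.7909 × 5.20% = 8.39%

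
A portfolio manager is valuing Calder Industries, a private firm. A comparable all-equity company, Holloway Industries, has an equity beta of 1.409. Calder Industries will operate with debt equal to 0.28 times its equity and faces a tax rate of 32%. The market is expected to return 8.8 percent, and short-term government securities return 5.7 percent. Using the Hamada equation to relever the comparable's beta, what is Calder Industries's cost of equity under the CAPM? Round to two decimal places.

10.90%

β_L = β_U × [1 + (1 − t)(D/E)] = 1.409 × [1 + (1 − 0.32) × 0.28]
    = 1.409 × [1 + 0.68 × 0.28] = 1.409 × 1.1904 = 1.6773
MRP = 8.8% − 5.7% = 3.10%
E(R) = R_f + β_L × MRP = 5.7% + 1.6773 × 3.1% = 10.90%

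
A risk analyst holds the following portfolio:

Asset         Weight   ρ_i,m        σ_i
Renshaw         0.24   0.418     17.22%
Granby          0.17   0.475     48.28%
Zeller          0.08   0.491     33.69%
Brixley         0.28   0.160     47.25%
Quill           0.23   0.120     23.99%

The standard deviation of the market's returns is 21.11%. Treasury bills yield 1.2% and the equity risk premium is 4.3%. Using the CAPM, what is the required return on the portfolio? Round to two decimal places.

3.18%

β_Renshaw = 0.418 × 17.22% / 21.11% = 0.3410
β_Granby = 0.475 × 48.28% / 21.11% = 1.0864
β_Zeller = 0.491 × 33.69% / 21.11% = 0.7836
β_Brixley = 0.160 × 47.25% / 21.11% = 0.3581
β_Quill = 0.120 × 23.99% / 21.11% = 0.1364
β_P = Σ w_i β_i = 0.24×0.3410 + 0.17×1.0864 + 0.08×0.7836 + 0.28×0.3581 + 0.23×0.1364 = 0.4609
E(R_P) = R_f + β_P × MRP = 1.2% + 0.4609 × 4.3% = 3.18%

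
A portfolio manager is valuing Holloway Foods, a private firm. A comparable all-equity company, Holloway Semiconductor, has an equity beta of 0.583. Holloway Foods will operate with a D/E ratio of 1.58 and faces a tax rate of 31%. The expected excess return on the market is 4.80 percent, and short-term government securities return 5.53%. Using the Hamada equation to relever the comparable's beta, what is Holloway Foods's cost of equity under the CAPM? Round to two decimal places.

β_L = β_U × [1 + (1 − t)(D/E)] = 0.583 × [1 + (1 − 0.31) × 1.58]
    = 0.583 × [1 + 0.69 × 1.58] = 0.583 × 2.0902 = 1.2186
E(R) = R_f + β_L × MRP = 5.53% + 1.2186 × 4.80% = 11.38%

11.38%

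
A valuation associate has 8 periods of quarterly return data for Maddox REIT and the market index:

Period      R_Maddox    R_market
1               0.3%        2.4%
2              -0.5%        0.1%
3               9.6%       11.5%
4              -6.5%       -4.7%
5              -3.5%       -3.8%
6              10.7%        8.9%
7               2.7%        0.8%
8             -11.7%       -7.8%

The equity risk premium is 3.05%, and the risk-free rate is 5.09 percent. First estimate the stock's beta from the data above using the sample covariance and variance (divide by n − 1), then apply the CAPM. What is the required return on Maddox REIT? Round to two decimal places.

8.48%

Mean R_i = (0.3 − 0.5 + 9.6 − 6.5 − 3.5 + 10.7 + 2.7 − 11.7) / 8 = 0.1375%
Mean R_m = (2.4 + 0.1 + 11.5 − 4.7 − 3.8 + 8.9 + 0.8 − 7.8) / 8 = 0.9250%
Σ(R_i − R̄_i)(R_m − R̄_m) = 342.5525  ⇒  Cov = 342.5525 / 7 = 48.9361
Σ(R_m − R̄_m)² = 308.3950  ⇒  Var(R_m) = 308.3950 / 7 = 44.0564
β = Cov / Var(R_m) = 48.9361 / 44.0564 = 1.1108
E(R) = R_f + β × MRP = 5.09% + 1.1108 × 3.05% = 8.48%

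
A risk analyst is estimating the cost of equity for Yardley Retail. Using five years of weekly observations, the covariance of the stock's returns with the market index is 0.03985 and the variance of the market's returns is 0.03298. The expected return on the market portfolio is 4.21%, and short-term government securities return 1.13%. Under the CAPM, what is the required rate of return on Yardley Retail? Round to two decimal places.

β = Cov(R_i, R_m) / Var(R_m) = 0.03985 / 0.03298 = 1.2083
MRP = 4.21% − 1.13% = 3.08%
E(R) = R_f + β × MRP = 1.13% + 1.2083 × 3.08% = 4.85%

4.85%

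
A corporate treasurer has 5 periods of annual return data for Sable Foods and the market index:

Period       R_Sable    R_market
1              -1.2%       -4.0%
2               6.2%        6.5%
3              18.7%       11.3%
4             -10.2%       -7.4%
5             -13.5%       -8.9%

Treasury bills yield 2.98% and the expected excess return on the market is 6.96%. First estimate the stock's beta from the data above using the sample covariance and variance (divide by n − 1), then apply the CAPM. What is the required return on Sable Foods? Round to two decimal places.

12.85%

Mean R_i = (-1.2 + 6.2 + 18.7 − 10.2 − 13.5) / 5 = 0.0000%
Mean R_m = (-4.0 + 6.5 + 11.3 − 7.4 − 8.9) / 5 = -0.5000%
Σ(R_i − R̄_i)(R_m − R̄_m) = 452.0400  ⇒  Cov = 452.0400 / 4 = 113.0100
Σ(R_m − R̄_m)² = 318.6600  ⇒  Var(R_m) = 318.6600 / 4 = 79.6650
β = Cov / Var(R_m) = 113.0100 / 79.6650 = 1.4186
E(R) = R_f + β × MRP = 2.98% + 1.4186 × 6.96% = 12.85%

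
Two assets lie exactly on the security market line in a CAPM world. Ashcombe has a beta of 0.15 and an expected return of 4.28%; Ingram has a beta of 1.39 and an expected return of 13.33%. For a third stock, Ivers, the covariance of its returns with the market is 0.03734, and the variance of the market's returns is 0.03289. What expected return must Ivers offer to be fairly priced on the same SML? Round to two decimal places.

MRP = (13.33% − 4.28%) / (1.39 − 0.15) = 7.2984%
R_f = 4.28% − 0.15 × 7.2984% = 3.1852%
β_Ivers = Cov / Var(R_m) = 0.03734 / 0.03289 = 1.1353
E(R_Ivers) = R_f + β × MRP = 3.1852% + 1.1353 × 7.2984% = 11.47%

11.47%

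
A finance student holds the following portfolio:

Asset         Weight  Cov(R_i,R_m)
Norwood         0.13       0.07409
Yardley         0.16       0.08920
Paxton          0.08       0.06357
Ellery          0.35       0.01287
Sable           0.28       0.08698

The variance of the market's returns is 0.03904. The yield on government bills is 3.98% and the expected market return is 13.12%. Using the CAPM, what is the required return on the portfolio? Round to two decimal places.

β_Norwood = 0.07409 / 0.03904 = 1.8978
β_Yardley = 0.08920 / 0.03904 = 2.2848
β_Paxton = 0.06357 / 0.03904 = 1.6283
β_Ellery = 0.01287 / 0.03904 = 0.3297
β_Sable = 0.08698 / 0.03904 = 2.2280
β_P = Σ w_i β_i = 0.13×1.8978 + 0.16×2.2848 + 0.08×1.6283 + 0.35×0.3297 + 0.28×2.2280 = 1.4818
MRP = 13.12% − 3.98% = 9.14%
E(R_P) = R_f + β_P × MRP = 3.98% + 1.4818 × 9.14% = 17.52%

17.52%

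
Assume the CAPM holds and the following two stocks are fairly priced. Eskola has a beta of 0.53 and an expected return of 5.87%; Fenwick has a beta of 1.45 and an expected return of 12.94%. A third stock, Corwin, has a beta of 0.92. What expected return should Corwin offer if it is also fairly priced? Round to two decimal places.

MRP (SML slope) = (12.94% − 5.87%) / (1.45 − 0.53) = 7.07% / 0.92 = 7.6848%
R_f (intercept) = 5.87% − 0.53 × 7.6848% = 1.7971%
E(R_Corwin) = R_f + β × MRP = 1.7971% + 0.92 × 7.6848% = 8.87%

8.87%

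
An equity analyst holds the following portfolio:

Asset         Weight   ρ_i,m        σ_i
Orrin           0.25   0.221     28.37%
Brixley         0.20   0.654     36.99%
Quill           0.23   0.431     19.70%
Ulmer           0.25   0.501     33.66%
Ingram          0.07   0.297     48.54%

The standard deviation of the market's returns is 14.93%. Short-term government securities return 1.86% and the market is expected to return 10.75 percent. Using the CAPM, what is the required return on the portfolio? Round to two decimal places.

β_Orrin = 0.221 × 28.37% / 14.93% = 0.4199
β_Brixley = 0.654 × 36.99% / 14.93% = 1.6203
β_Quill = 0.431 × 19.70% / 14.93% = 0.5687
β_Ulmer = 0.501 × 33.66% / 14.93% = 1.1295
β_Ingram = 0.297 × 48.54% / 14.93% = 0.9656
β_P = Σ w_i β_i = 0.25×0.4199 + 0.20×1.6203 + 0.23×0.5687 + 0.25×1.1295 + 0.07×0.9656 = 0.9098
MRP = 10.75% − 1.86% = 8.89%
E(R_P) = R_f + β_P × MRP = 1.86% + 0.9098 × 8.89% = 9.95%

9.95%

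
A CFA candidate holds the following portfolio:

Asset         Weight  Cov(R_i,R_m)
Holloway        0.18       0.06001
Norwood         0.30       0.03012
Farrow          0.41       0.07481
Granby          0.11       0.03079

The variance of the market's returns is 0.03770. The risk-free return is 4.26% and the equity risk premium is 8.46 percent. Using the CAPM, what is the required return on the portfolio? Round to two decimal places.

β_Holloway = 0.06001 / 0.03770 = 1.5918
β_Norwood = 0.03012 / 0.03770 = 0.7989
β_Farrow = 0.07481 / 0.03770 = 1.9844
β_Granby = 0.03079 / 0.03770 = 0.8167
β_P = Σ w_i β_i = 0.18×1.5918 + 0.30×0.7989 + 0.41×1.9844 + 0.11×0.8167 = 1.4296
E(R_P) = R_f + β_P × MRP = 4.26% + 1.4296 × 8.46% = 16.35%

16.35%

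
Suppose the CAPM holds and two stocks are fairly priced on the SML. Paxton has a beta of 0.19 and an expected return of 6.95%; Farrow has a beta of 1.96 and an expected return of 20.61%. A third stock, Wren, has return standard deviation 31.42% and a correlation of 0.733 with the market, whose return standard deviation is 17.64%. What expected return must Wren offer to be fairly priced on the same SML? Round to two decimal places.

15.56%

MRP = (20.61% − 6.95%) / (1.96 − 0.19) = 7.7175%
R_f = 6.95% − 0.19 × 7.7175% = 5.4837%
β_Wren = ρ·σ_i/σ_m = 0.733 × 31.42 / 17.64 = 1.3056
E(R_Wren) = R_f + β × MRP = 5.4837% + 1.3056 × 7.7175% = 15.56%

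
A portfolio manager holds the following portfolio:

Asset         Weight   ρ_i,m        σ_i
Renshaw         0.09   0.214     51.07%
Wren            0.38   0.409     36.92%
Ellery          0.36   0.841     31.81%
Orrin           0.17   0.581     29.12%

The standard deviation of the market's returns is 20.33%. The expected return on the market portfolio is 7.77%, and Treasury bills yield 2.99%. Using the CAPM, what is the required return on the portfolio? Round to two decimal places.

β_Renshaw = 0.214 × 51.07% / 20.33% = 0.5376
β_Wren = 0.409 × 36.92% / 20.33% = 0.7428
β_Ellery = 0.841 × 31.81% / 20.33% = 1.3159
β_Orrin = 0.581 × 29.12% / 20.33% = 0.8322
β_P = Σ w_i β_i = 0.09×0.5376 + 0.38×0.7428 + 0.36×1.3159 + 0.17×0.8322 = 0.9458
MRP = 7.77% − 2.99% = 4.78%
E(R_P) = R_f + β_P × MRP = 2.99% + 0.9458 × 4.78% = 7.51%

7.51%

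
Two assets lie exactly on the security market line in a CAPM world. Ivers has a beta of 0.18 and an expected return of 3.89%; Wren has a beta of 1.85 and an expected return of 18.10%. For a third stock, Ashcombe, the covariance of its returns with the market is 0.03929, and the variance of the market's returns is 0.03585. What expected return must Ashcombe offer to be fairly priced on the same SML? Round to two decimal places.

MRP = (18.10% − 3.89%) / (1.85 − 0.18) = 8.5090%
R_f = 3.89% − 0.18 × 8.5090% = 2.3584%
β_Ashcombe = Cov / Var(R_m) = 0.03929 / 0.03585 = 1.0960
E(R_Ashcombe) = R_f + β × MRP = 2.3584% + 1.0960 × 8.5090% = 11.68%

11.68%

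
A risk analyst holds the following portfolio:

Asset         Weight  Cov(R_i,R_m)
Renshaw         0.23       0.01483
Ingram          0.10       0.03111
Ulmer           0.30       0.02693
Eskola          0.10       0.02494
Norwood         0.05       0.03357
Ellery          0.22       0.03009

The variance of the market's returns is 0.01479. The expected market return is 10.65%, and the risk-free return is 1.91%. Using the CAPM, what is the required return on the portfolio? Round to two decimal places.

16.92%

β_Renshaw = 0.01483 / 0.01479 = 1.0027
β_Ingram = 0.03111 / 0.01479 = 2.1034
β_Ulmer = 0.02693 / 0.01479 = 1.8208
β_Eskola = 0.02494 / 0.01479 = 1.6863
β_Norwood = 0.03357 / 0.01479 = 2.2698
β_Ellery = 0.03009 / 0.01479 = 2.0345
β_P = Σ w_i β_i = 0.23×1.0027 + 0.10×2.1034 + 0.30×1.8208 + 0.10×1.6863 + 0.05×2.2698 + 0.22×2.0345 = 1.7169
MRP = 10.65% − 1.91% = 8.74%
E(R_P) = R_f + β_P × MRP = 1.91% + 1.7169 × 8.74% = 16.92%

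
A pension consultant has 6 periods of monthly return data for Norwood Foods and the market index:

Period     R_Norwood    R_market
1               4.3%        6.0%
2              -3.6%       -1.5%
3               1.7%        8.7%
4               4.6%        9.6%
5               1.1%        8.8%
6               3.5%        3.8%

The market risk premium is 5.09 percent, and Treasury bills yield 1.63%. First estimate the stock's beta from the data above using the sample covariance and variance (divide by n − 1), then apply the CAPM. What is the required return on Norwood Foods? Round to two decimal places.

Mean R_i = (4.3 − 3.6 + 1.7 + 4.6 + 1.1 + 3.5) / 6 = 1.9333%
Mean R_m = (6.0 − 1.5 + 8.7 + 9.6 + 8.8 + 3.8) / 6 = 5.9000%
Σ(R_i − R̄_i)(R_m − R̄_m) = 44.6900  ⇒  Cov = 44.6900 / 5 = 8.9380
Σ(R_m − R̄_m)² = 89.1200  ⇒  Var(R_m) = 89.1200 / 5 = 17.8240
β = Cov / Var(R_m) = 8.9380 / 17.8240 = 0.5015
E(R) = R_f + β × MRP = 1.63% + 0.5015 × 5.09% = 4.18%

4.18%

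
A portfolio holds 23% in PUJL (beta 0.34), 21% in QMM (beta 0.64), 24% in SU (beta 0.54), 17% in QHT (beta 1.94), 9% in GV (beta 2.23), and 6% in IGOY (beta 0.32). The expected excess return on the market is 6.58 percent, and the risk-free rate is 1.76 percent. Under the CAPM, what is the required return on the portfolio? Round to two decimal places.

β_P = Σ w_i β_i = 0.23×0.34 + 0.21×0.64 + 0.24×0.54 + 0.17×1.94 + 0.09×2.23 + 0.06×0.32 = 0.8919
E(R_P) = R_f + β_P × MRP = 1.76% + 0.8919 × 6.58% = 7.63%

7.63%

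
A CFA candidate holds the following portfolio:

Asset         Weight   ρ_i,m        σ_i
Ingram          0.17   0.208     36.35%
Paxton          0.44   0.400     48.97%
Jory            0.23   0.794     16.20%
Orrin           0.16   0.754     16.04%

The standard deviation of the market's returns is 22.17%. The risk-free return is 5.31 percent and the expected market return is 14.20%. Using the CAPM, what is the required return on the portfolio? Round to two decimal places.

β_Ingram = 0.208 × 36.35% / 22.17% = 0.3410
β_Paxton = 0.400 × 48.97% / 22.17% = 0.8835
β_Jory = 0.794 × 16.20% / 22.17% = 0.5802
β_Orrin = 0.754 × 16.04% / 22.17% = 0.5455
β_P = Σ w_i β_i = 0.17×0.3410 + 0.44×0.8835 + 0.23×0.5802 + 0.16×0.5455 = 0.6674
MRP = 14.20% − 5.31% = 8.89%
E(R_P) = R_f + β_P × MRP = 5.31% + 0.6674 × 8.89% = 11.24%

11.24%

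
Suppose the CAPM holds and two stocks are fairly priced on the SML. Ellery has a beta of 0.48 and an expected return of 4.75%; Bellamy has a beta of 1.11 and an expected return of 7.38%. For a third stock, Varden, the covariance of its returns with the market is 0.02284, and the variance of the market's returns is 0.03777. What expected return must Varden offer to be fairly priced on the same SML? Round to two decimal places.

MRP = (7.38% − 4.75%) / (1.11 − 0.48) = 4.1746%
R_f = 4.75% − 0.48 × 4.1746% = 2.7462%
β_Varden = Cov / Var(R_m) = 0.02284 / 0.03777 = 0.6047
E(R_Varden) = R_f + β × MRP = 2.7462% + 0.6047 × 4.1746% = 5.27%

5.27%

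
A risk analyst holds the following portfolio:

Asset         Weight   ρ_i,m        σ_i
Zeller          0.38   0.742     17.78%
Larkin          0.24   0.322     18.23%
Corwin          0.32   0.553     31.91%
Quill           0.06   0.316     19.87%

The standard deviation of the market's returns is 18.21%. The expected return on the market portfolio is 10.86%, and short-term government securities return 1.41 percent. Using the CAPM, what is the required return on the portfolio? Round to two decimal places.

7.87%

β_Zeller = 0.742 × 17.78% / 18.21% = 0.7245
β_Larkin = 0.322 × 18.23% / 18.21% = 0.3224
β_Corwin = 0.553 × 31.91% / 18.21% = 0.9690
β_Quill = 0.316 × 19.87% / 18.21% = 0.3448
β_P = Σ w_i β_i = 0.38×0.7245 + 0.24×0.3224 + 0.32×0.9690 + 0.06×0.3448 = 0.6835
MRP = 10.86% − 1.41% = 9.45%
E(R_P) = R_f + β_P × MRP = 1.41% + 0.6835 × 9.45% = 7.87%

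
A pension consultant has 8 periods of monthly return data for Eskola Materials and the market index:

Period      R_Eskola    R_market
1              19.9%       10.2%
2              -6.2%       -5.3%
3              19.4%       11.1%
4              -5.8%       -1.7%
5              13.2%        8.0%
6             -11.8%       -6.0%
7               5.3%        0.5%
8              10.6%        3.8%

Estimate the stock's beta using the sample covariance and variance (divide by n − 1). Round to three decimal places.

1.768

Mean R_i = (19.9 − 6.2 + 19.4 − 5.8 + 13.2 − 11.8 + 5.3 + 10.6) / 8 = 5.5750%
Mean R_m = (10.2 − 5.3 + 11.1 − 1.7 + 8.0 − 6.0 + 0.5 + 3.8) / 8 = 2.5750%
Σ(R_i − R̄_i)(R_m − R̄_m) = 565.5250  ⇒  Cov = 565.5250 / 7 = 80.7893
Σ(R_m − R̄_m)² = 319.8750  ⇒  Var(R_m) = 319.8750 / 7 = 45.6964
β = Cov / Var(R_m) = 80.7893 / 45.6964 = 1.7680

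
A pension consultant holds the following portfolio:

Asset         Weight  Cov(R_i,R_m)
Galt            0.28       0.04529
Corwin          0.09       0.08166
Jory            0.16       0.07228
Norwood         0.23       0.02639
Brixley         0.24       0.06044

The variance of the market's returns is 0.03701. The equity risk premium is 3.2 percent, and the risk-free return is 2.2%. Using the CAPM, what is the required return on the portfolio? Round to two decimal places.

6.71%

β_Galt = 0.04529 / 0.03701 = 1.2237
β_Corwin = 0.08166 / 0.03701 = 2.2064
β_Jory = 0.07228 / 0.03701 = 1.9530
β_Norwood = 0.02639 / 0.03701 = 0.7131
β_Brixley = 0.06044 / 0.03701 = 1.6331
β_P = Σ w_i β_i = 0.28×1.2237 + 0.09×2.2064 + 0.16×1.9530 + 0.23×0.7131 + 0.24×1.6331 = 1.4096
E(R_P) = R_f + β_P × MRP = 2.2% + 1.4096 × 3.2% = 6.71%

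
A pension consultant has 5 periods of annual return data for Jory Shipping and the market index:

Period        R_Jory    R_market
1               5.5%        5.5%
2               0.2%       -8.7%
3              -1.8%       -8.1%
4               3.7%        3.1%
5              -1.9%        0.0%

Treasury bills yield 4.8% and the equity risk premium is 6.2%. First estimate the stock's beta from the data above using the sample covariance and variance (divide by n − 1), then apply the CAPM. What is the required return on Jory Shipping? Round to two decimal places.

7.16%

Mean R_i = (5.5 + 0.2 − 1.8 + 3.7 − 1.9) / 5 = 1.1400%
Mean R_m = (5.5 − 8.7 − 8.1 + 3.1 + 0.0) / 5 = -1.6400%
Σ(R_i − R̄_i)(R_m − R̄_m) = 63.9080  ⇒  Cov = 63.9080 / 4 = 15.9770
Σ(R_m − R̄_m)² = 167.7120  ⇒  Var(R_m) = 167.7120 / 4 = 41.9280
β = Cov / Var(R_m) = 15.9770 / 41.9280 = 0.3811
E(R) = R_f + β × MRP = 4.8% + 0.3811 × 6.2% = 7.16%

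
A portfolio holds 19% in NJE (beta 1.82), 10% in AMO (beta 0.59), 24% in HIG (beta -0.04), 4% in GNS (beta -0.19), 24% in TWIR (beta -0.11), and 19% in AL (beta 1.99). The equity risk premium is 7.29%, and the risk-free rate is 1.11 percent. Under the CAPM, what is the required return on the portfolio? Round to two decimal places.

β_P = Σ w_i β_i = 0.19×1.82 + 0.10×0.59 + 0.24×-0.04 + 0.04×-0.19 + 0.24×-0.11 + 0.19×1.99 = 0.7393
E(R_P) = R_f + β_P × MRP = 1.11% + 0.7393 × 7.29% = 6.50%

6.50%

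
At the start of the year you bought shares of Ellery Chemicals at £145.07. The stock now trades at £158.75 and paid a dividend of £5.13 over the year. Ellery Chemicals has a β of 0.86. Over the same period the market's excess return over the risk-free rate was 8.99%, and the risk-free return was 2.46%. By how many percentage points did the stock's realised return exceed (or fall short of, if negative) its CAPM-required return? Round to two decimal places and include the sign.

Realised HPR = (P1 + D1 − P0) / P0 = (158.75 + 5.13 − 145.07) / 145.07 = 18.81 / 145.07 = 12.9662%
CAPM required = R_f + β·MRP = 2.46% + 0.86 × 8.99% = 10.1914%
α = realised − required = 12.9662% − 10.1914% = +2.77%

+2.77%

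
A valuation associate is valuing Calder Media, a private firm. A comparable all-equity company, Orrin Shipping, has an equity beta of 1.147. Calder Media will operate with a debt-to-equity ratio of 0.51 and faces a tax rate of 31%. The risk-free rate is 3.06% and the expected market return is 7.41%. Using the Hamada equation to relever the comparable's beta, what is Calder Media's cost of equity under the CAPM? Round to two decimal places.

β_L = β_U × [1 + (1 − t)(D/E)] = 1.147 × [1 + (1 − 0.31) × 0.51]
    = 1.147 × [1 + 0.69 × 0.51] = 1.147 × 1.3519 = 1.5506
MRP = 7.41% − 3.06% = 4.35%
E(R) = R_f + β_L × MRP = 3.06% + 1.5506 × 4.35% = 9.81%

9.81%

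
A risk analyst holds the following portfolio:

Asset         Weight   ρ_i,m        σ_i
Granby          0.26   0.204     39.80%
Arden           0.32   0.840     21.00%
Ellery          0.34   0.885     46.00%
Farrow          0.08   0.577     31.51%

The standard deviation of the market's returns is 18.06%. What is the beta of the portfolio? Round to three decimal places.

1.276

β_Granby = 0.204 × 39.80% / 18.06% = 0.4496
β_Arden = 0.840 × 21.00% / 18.06% = 0.9767
β_Ellery = 0.885 × 46.00% / 18.06% = 2.2542
β_Farrow = 0.577 × 31.51% / 18.06% = 1.0067
β_P = Σ w_i β_i = 0.26×0.4496 + 0.32×0.9767 + 0.34×2.2542 + 0.08×1.0067 = 1.2764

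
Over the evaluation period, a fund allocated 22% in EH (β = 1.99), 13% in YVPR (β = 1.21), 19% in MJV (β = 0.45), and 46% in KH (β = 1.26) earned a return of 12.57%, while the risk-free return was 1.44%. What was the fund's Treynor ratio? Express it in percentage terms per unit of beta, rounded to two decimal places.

8.83%

β_P = 0.22×1.99 + 0.13×1.21 + 0.19×0.45 + 0.46×1.26 = 1.2602
Treynor = (R_P − R_f) / β_P = (12.57% − 1.44%) / 1.2602 = 11.13% / 1.2602 = 8.83%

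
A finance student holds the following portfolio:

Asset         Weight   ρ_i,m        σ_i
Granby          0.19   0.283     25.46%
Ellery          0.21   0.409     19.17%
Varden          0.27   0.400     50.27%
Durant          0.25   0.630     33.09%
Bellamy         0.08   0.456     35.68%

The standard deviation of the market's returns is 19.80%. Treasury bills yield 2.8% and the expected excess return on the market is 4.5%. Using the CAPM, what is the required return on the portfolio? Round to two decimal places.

β_Granby = 0.283 × 25.46% / 19.80% = 0.3639
β_Ellery = 0.409 × 19.17% / 19.80% = 0.3960
β_Varden = 0.400 × 50.27% / 19.80% = 1.0156
β_Durant = 0.630 × 33.09% / 19.80% = 1.0529
β_Bellamy = 0.456 × 35.68% / 19.80% = 0.8217
β_P = Σ w_i β_i = 0.19×0.3639 + 0.21×0.3960 + 0.27×1.0156 + 0.25×1.0529 + 0.08×0.8217 = 0.7555
E(R_P) = R_f + β_P × MRP = 2.8% + 0.7555 × 4.5% = 6.20%

6.20%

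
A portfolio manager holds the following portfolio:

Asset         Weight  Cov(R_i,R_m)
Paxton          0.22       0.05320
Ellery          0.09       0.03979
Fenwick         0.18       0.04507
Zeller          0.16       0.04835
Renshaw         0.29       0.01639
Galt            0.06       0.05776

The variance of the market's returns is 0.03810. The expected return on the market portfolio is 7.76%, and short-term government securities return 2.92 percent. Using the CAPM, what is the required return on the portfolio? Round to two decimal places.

7.92%

β_Paxton = 0.05320 / 0.03810 = 1.3963
β_Ellery = 0.03979 / 0.03810 = 1.0444
β_Fenwick = 0.04507 / 0.03810 = 1.1829
β_Zeller = 0.04835 / 0.03810 = 1.2690
β_Renshaw = 0.01639 / 0.03810 = 0.4302
β_Galt = 0.05776 / 0.03810 = 1.5160
β_P = Σ w_i β_i = 0.22×1.3963 + 0.09×1.0444 + 0.18×1.1829 + 0.16×1.2690 + 0.29×0.4302 + 0.06×1.5160 = 1.0329
MRP = 7.76% − 2.92% = 4.84%
E(R_P) = R_f + β_P × MRP = 2.92% + 1.0329 × 4.84% = 7.92%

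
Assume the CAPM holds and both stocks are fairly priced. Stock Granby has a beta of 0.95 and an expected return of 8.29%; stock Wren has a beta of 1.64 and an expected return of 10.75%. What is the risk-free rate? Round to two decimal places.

4.90%

Both satisfy E(R) = R_f + β·MRP, so the slope of the SML is
MRP = (10.75% − 8.29%) / (1.64 − 0.95) = 2.46% / 0.69 = 3.5652%
R_f = E(R_Granby) − β_Granby·MRP = 8.29% − 0.95 × 3.5652% = 4.9031%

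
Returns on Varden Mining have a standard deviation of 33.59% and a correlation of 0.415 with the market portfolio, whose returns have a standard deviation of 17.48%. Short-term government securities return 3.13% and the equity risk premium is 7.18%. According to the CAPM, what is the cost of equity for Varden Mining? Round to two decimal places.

8.86%

β = ρ × σ_i / σ_m = 0.415 × 33.59% / 17.48% = 0.7975
E(R) = 3.13% + 0.7975 × 7.18% = 8.86%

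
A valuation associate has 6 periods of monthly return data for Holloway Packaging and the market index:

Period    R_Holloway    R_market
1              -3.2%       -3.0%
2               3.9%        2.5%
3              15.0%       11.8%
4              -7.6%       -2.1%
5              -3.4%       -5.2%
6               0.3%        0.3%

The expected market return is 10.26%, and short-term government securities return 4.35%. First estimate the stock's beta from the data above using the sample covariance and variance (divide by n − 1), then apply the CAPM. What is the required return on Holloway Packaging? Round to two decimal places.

11.67%

Mean R_i = (-3.2 + 3.9 + 15.0 − 7.6 − 3.4 + 0.3) / 6 = 0.8333%
Mean R_m = (-3.0 + 2.5 + 11.8 − 2.1 − 5.2 + 0.3) / 6 = 0.7167%
Σ(R_i − R̄_i)(R_m − R̄_m) = 226.4967  ⇒  Cov = 226.4967 / 5 = 45.2993
Σ(R_m − R̄_m)² = 182.9483  ⇒  Var(R_m) = 182.9483 / 5 = 36.5897
β = Cov / Var(R_m) = 45.2993 / 36.5897 = 1.2380
MRP = 10.26% − 4.35% = 5.91%
E(R) = R_f + β × MRP = 4.35% + 1.2380 × 5.91% = 11.67%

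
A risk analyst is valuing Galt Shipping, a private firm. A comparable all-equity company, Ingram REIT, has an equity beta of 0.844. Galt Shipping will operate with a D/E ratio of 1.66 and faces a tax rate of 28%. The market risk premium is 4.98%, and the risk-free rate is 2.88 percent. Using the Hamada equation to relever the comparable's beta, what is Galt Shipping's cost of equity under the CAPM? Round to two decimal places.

12.11%

β_L = β_U × [1 + (1 − t)(D/E)] = 0.844 × [1 + (1 − 0.28) × 1.66]
    = 0.844 × [1 + 0.72 × 1.66] = 0.844 × 2.1952 = 1.8527
E(R) = R_f + β_L × MRP = 2.88% + 1.8527 × 4.98% = 12.11%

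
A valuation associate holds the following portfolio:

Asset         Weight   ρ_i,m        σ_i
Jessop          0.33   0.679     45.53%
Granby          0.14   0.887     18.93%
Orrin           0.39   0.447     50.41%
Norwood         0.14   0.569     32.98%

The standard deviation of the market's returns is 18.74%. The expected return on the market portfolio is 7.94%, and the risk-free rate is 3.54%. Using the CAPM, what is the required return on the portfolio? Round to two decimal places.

β_Jessop = 0.679 × 45.53% / 18.74% = 1.6497
β_Granby = 0.887 × 18.93% / 18.74% = 0.8960
β_Orrin = 0.447 × 50.41% / 18.74% = 1.2024
β_Norwood = 0.569 × 32.98% / 18.74% = 1.0014
β_P = Σ w_i β_i = 0.33×1.6497 + 0.14×0.8960 + 0.39×1.2024 + 0.14×1.0014 = 1.2790
MRP = 7.94% − 3.54% = 4.40%
E(R_P) = R_f + β_P × MRP = 3.54% + 1.2790 × 4.40% = 9.17%

9.17%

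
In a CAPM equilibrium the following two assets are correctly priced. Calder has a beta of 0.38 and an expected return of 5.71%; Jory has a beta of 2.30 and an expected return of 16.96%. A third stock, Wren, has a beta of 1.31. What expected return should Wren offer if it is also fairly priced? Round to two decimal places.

MRP (SML slope) = (16.96% − 5.71%) / (2.30 − 0.38) = 11.25% / 1.92 = 5.8594%
R_f (intercept) = 5.71% − 0.38 × 5.8594% = 3.4834%
E(R_Wren) = R_f + β × MRP = 3.4834% + 1.31 × 5.8594% = 11.16%

11.16%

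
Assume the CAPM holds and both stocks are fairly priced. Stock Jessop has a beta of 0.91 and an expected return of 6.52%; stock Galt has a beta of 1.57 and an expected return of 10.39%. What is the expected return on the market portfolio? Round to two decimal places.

Both satisfy E(R) = R_f + β·MRP, so the slope of the SML is
MRP = (10.39% − 6.52%) / (1.57 − 0.91) = 3.87% / 0.66 = 5.8636%
R_f = E(R_Jessop) − β_Jessop·MRP = 6.52% − 0.91 × 5.8636% = 1.1841%
E(R_m) = R_f + MRP = 1.1841% + 5.8636% = 7.05%

7.05%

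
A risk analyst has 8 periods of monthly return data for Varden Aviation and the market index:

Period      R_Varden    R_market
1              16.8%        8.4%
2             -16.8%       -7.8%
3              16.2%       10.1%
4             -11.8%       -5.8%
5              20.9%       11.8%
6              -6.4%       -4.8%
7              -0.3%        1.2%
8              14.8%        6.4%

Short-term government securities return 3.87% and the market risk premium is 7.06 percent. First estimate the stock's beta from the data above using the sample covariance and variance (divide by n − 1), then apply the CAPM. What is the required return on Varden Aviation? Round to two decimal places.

17.09%

Mean R_i = (16.8 − 16.8 + 16.2 − 11.8 + 20.9 − 6.4 − 0.3 + 14.8) / 8 = 4.1750%
Mean R_m = (8.4 − 7.8 + 10.1 − 5.8 + 11.8 − 4.8 + 1.2 + 6.4) / 8 = 2.4375%
Σ(R_i − R̄_i)(R_m − R̄_m) = 794.5075  ⇒  Cov = 794.5075 / 7 = 113.5011
Σ(R_m − R̄_m)² = 424.1988  ⇒  Var(R_m) = 424.1988 / 7 = 60.5998
β = Cov / Var(R_m) = 113.5011 / 60.5998 = 1.8730
E(R) = R_f + β × MRP = 3.87% + 1.8730 × 7.06% = 17.09%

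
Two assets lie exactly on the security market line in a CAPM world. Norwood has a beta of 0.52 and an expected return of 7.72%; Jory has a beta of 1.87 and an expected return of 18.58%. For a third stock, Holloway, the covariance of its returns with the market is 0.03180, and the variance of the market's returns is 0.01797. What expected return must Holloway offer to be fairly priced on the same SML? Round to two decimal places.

17.77%

MRP = (18.58% − 7.72%) / (1.87 − 0.52) = 8.0444%
R_f = 7.72% − 0.52 × 8.0444% = 3.5369%
β_Holloway = Cov / Var(R_m) = 0.03180 / 0.01797 = 1.7696
E(R_Holloway) = R_f + β × MRP = 3.5369% + 1.7696 × 8.0444% = 17.77%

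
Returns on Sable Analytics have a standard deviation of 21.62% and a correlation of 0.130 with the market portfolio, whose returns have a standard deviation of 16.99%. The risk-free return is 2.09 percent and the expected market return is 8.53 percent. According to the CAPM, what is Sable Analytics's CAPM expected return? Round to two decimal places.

β = ρ × σ_i / σ_m = 0.130 × 21.62% / 16.99% = 0.1654
MRP = 8.53% − 2.09% = 6.44%
E(R) = 2.09% + 0.1654 × 6.44% = 3.16%

3.16%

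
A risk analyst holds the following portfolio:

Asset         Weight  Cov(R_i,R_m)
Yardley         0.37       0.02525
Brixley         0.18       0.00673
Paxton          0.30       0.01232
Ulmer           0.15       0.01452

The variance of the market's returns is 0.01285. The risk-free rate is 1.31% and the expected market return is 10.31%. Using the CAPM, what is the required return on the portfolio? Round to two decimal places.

12.82%

β_Yardley = 0.02525 / 0.01285 = 1.9650
β_Brixley = 0.00673 / 0.01285 = 0.5237
β_Paxton = 0.01232 / 0.01285 = 0.9588
β_Ulmer = 0.01452 / 0.01285 = 1.1300
β_P = Σ w_i β_i = 0.37×1.9650 + 0.18×0.5237 + 0.30×0.9588 + 0.15×1.1300 = 1.2785
MRP = 10.31% − 1.31% = 9.00%
E(R_P) = R_f + β_P × MRP = 1.31% + 1.2785 × 9.00% = 12.82%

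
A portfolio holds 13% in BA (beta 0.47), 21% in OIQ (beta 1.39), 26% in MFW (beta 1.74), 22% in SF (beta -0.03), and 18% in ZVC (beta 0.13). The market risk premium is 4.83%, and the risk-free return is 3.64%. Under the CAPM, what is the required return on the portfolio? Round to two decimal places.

β_P = Σ w_i β_i = 0.13×0.47 + 0.21×1.39 + 0.26×1.74 + 0.22×-0.03 + 0.18×0.13 = 0.8222
E(R_P) = R_f + β_P × MRP = 3.64% + 0.8222 × 4.83% = 7.61%

7.61%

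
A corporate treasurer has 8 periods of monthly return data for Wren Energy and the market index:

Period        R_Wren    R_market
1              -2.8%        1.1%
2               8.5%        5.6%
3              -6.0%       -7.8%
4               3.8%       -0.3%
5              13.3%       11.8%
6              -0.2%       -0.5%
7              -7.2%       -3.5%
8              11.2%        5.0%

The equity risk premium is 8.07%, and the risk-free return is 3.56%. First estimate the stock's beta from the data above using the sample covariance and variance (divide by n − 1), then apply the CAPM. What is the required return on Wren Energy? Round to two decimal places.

13.06%

Mean R_i = (-2.8 + 8.5 − 6.0 + 3.8 + 13.3 − 0.2 − 7.2 + 11.2) / 8 = 2.5750%
Mean R_m = (1.1 + 5.6 − 7.8 − 0.3 + 11.8 − 0.5 − 3.5 + 5.0) / 8 = 1.4250%
Σ(R_i − R̄_i)(R_m − R̄_m) = 299.0650  ⇒  Cov = 299.0650 / 7 = 42.7236
Σ(R_m − R̄_m)² = 253.9950  ⇒  Var(R_m) = 253.9950 / 7 = 36.2850
β = Cov / Var(R_m) = 42.7236 / 36.2850 = 1.1774
E(R) = R_f + β × MRP = 3.56% + 1.1774 × 8.07% = 13.06%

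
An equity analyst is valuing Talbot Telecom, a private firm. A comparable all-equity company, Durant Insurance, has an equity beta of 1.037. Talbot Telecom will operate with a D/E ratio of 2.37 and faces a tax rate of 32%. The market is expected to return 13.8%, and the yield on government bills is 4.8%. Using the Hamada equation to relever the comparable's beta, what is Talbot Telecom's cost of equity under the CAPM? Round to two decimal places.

29.17%

β_L = β_U × [1 + (1 − t)(D/E)] = 1.037 × [1 + (1 − 0.32) × 2.37]
    = 1.037 × [1 + 0.68 × 2.37] = 1.037 × 2.6116 = 2.7082
MRP = 13.8% − 4.8% = 9.00%
E(R) = R_f + β_L × MRP = 4.8% + 2.7082 × 9.0% = 29.17%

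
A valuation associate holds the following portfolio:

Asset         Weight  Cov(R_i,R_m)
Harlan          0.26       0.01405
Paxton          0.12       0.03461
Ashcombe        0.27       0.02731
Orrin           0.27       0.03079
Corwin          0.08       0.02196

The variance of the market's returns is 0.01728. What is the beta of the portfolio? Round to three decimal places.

β_Harlan = 0.01405 / 0.01728 = 0.8131
β_Paxton = 0.03461 / 0.01728 = 2.0029
β_Ashcombe = 0.02731 / 0.01728 = 1.5804
β_Orrin = 0.03079 / 0.01728 = 1.7818
β_Corwin = 0.02196 / 0.01728 = 1.2708
β_P = Σ w_i β_i = 0.26×0.8131 + 0.12×2.0029 + 0.27×1.5804 + 0.27×1.7818 + 0.08×1.2708 = 1.4612

1.461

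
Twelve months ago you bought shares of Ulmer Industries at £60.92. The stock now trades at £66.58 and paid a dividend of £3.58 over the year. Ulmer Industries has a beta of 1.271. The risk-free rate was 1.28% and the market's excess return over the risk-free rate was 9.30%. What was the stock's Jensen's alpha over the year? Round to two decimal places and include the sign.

Realised HPR = (P1 + D1 − P0) / P0 = (66.58 + 3.58 − 60.92) / 60.92 = 9.24 / 60.92 = 15.1674%
CAPM required = R_f + β·MRP = 1.28% + 1.271 × 9.30% = 13.10030%
α = realised − required = 15.1674% − 13.10030% = +2.07%

+2.07%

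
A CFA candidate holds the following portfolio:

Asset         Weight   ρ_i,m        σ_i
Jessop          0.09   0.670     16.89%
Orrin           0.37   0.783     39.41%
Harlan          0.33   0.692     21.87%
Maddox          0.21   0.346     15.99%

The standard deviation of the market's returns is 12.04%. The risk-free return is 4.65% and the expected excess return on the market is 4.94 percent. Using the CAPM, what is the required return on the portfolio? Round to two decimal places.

β_Jessop = 0.670 × 16.89% / 12.04% = 0.9399
β_Orrin = 0.783 × 39.41% / 12.04% = 2.5630
β_Harlan = 0.692 × 21.87% / 12.04% = 1.2570
β_Maddox = 0.346 × 15.99% / 12.04% = 0.4595
β_P = Σ w_i β_i = 0.09×0.9399 + 0.37×2.5630 + 0.33×1.2570 + 0.21×0.4595 = 1.5442
E(R_P) = R_f + β_P × MRP = 4.65% + 1.5442 × 4.94% = 12.28%

12.28%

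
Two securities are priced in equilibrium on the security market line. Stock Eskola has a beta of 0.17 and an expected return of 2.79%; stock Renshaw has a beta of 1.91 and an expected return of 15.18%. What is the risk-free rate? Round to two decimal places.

Both satisfy E(R) = R_f + β·MRP, so the slope of the SML is
MRP = (15.18% − 2.79%) / (1.91 − 0.17) = 12.39% / 1.74 = 7.1207%
R_f = E(R_Eskola) − β_Eskola·MRP = 2.79% − 0.17 × 7.1207% = 1.5795%

1.58%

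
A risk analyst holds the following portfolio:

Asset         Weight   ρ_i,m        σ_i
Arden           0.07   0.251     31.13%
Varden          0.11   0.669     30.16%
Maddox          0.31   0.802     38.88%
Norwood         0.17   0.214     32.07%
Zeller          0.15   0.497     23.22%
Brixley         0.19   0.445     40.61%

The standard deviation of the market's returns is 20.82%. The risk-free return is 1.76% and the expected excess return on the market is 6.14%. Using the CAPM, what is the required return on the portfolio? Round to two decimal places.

7.29%

β_Arden = 0.251 × 31.13% / 20.82% = 0.3753
β_Varden = 0.669 × 30.16% / 20.82% = 0.9691
β_Maddox = 0.802 × 38.88% / 20.82% = 1.4977
β_Norwood = 0.214 × 32.07% / 20.82% = 0.3296
β_Zeller = 0.497 × 23.22% / 20.82% = 0.5543
β_Brixley = 0.445 × 40.61% / 20.82% = 0.8680
β_P = Σ w_i β_i = 0.07×0.3753 + 0.11×0.9691 + 0.31×1.4977 + 0.17×0.3296 + 0.15×0.5543 + 0.19×0.8680 = 0.9013
E(R_P) = R_f + β_P × MRP = 1.76% + 0.9013 × 6.14% = 7.29%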